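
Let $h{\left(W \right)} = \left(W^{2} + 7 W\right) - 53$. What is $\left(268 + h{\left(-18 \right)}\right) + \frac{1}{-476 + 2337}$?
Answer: $\frac{768594}{1861} \approx 413.0$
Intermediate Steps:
$h{\left(W \right)} = -53 + W^{2} + 7 W$
$\left(268 + h{\left(-18 \right)}\right) + \frac{1}{-476 + 2337} = \left(268 + \left(-53 + \left(-18\right)^{2} + 7 \left(-18\right)\right)\right) + \frac{1}{-476 + 2337} = \left(268 - -145\right) + \frac{1}{1861} = \left(268 + 145\right) + \frac{1}{1861} = 413 + \frac{1}{1861} = \frac{768594}{1861}$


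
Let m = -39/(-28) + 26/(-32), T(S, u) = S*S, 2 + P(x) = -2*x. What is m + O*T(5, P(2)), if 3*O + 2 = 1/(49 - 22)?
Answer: -143135/9072 ≈ -15.778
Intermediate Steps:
P(x) = -2 - 2*x
T(S, u) = S**2
m = 65/112 (m = -39*(-1/28) + 26*(-1/32) = 39/28 - 13/16 = 65/112 ≈ 0.58036)
O = -53/81 (O = -2/3 + 1/(3*(49 - 22)) = -2/3 + (1/3)/27 = -2/3 + (1/3)*(1/27) = -2/3 + 1/81 = -53/81 ≈ -0.65432)
m + O*T(5, P(2)) = 65/112 - 53/81*5**2 = 65/112 - 53/81*25 = 65/112 - 1325/81 = -143135/9072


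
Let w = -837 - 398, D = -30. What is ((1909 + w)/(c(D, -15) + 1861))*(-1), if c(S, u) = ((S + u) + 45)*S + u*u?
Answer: -337/1043 ≈ -0.32311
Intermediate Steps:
c(S, u) = u**2 + S*(45 + S + u) (c(S, u) = (45 + S + u)*S + u**2 = S*(45 + S + u) + u**2 = u**2 + S*(45 + S + u))
w = -1235
((1909 + w)/(c(D, -15) + 1861))*(-1) = ((1909 - 1235)/(((-30)**2 + (-15)**2 + 45*(-30) - 30*(-15)) + 1861))*(-1) = (674/((900 + 225 - 1350 + 450) + 1861))*(-1) = (674/(225 + 1861))*(-1) = (674/2086)*(-1) = (674*(1/2086))*(-1) = (337/1043)*(-1) = -337/1043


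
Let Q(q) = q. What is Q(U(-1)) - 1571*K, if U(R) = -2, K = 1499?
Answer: -2354931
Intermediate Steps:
Q(U(-1)) - 1571*K = -2 - 1571*1499 = -2 - 2354929 = -2354931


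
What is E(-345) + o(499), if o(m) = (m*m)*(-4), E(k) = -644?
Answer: -996648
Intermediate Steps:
o(m) = -4*m² (o(m) = m²*(-4) = -4*m²)
E(-345) + o(499) = -644 - 4*499² = -644 - 4*249001 = -644 - 996004 = -996648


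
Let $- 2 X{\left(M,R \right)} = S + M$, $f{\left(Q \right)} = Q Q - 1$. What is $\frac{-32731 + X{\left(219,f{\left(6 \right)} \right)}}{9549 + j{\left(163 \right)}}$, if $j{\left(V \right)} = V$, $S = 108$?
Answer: $- \frac{65789}{19424} \approx -3.387$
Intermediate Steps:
$f{\left(Q \right)} = -1 + Q^{2}$ ($f{\left(Q \right)} = Q^{2} - 1 = -1 + Q^{2}$)
$X{\left(M,R \right)} = -54 - \frac{M}{2}$ ($X{\left(M,R \right)} = - \frac{108 + M}{2} = -54 - \frac{M}{2}$)
$\frac{-32731 + X{\left(219,f{\left(6 \right)} \right)}}{9549 + j{\left(163 \right)}} = \frac{-32731 - \frac{327}{2}}{9549 + 163} = \frac{-32731 - \frac{327}{2}}{9712} = \left(-32731 - \frac{327}{2}\right) \frac{1}{9712} = \left(- \frac{65789}{2}\right) \frac{1}{9712} = - \frac{65789}{19424}$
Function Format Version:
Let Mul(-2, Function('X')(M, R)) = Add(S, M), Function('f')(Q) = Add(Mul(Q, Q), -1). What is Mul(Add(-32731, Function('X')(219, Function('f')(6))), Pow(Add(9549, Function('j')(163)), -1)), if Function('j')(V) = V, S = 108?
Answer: Rational(-65789, 19424) ≈ -3.3870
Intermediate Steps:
Function('f')(Q) = Add(-1, Pow(Q, 2)) (Function('f')(Q) = Add(Pow(Q, 2), -1) = Add(-1, Pow(Q, 2)))
Function('X')(M, R) = Add(-54, Mul(Rational(-1, 2), M)) (Function('X')(M, R) = Mul(Rational(-1, 2), Add(108, M)) = Add(-54, Mul(Rational(-1, 2), M)))
Mul(Add(-32731, Function('X')(219, Function('f')(6))), Pow(Add(9549, Function('j')(163)), -1)) = Mul(Add(-32731, Add(-54, Mul(Rational(-1, 2), 219))), Pow(Add(9549, 163), -1)) = Mul(Add(-32731, Add(-54, Rational(-219, 2))), Pow(9712, -1)) = Mul(Add(-32731, Rational(-327, 2)), Rational(1, 9712)) = Mul(Rational(-65789, 2), Rational(1, 9712)) = Rational(-65789, 19424)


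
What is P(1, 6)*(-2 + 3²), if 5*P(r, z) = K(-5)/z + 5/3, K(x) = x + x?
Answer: 0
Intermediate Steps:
K(x) = 2*x
P(r, z) = ⅓ - 2/z (P(r, z) = ((2*(-5))/z + 5/3)/5 = (-10/z + 5*(⅓))/5 = (-10/z + 5/3)/5 = (5/3 - 10/z)/5 = ⅓ - 2/z)
P(1, 6)*(-2 + 3²) = ((⅓)*(-6 + 6)/6)*(-2 + 3²) = ((⅓)*(⅙)*0)*(-2 + 9) = 0*7 = 0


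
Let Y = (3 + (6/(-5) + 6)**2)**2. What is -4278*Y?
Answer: -1813020678/625 ≈ -2.9008e+6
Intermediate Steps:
Y = 423801/625 (Y = (3 + (6*(-1/5) + 6)**2)**2 = (3 + (-6/5 + 6)**2)**2 = (3 + (24/5)**2)**2 = (3 + 576/25)**2 = (651/25)**2 = 423801/625 ≈ 678.08)
-4278*Y = -4278*423801/625 = -1813020678/625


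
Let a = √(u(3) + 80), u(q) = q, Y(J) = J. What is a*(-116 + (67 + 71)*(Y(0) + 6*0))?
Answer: -116*√83 ≈ -1056.8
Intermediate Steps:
a = √83 (a = √(3 + 80) = √83 ≈ 9.1104)
a*(-116 + (67 + 71)*(Y(0) + 6*0)) = √83*(-116 + (67 + 71)*(0 + 6*0)) = √83*(-116 + 138*(0 + 0)) = √83*(-116 + 138*0) = √83*(-116 + 0) = √83*(-116) = -116*√83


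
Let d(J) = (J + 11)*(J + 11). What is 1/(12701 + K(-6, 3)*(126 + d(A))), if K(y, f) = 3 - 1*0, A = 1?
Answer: 1/13511 ≈ 7.4014e-5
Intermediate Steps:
K(y, f) = 3 (K(y, f) = 3 + 0 = 3)
d(J) = (11 + J)² (d(J) = (11 + J)*(11 + J) = (11 + J)²)
1/(12701 + K(-6, 3)*(126 + d(A))) = 1/(12701 + 3*(126 + (11 + 1)²)) = 1/(12701 + 3*(126 + 12²)) = 1/(12701 + 3*(126 + 144)) = 1/(12701 + 3*270) = 1/(12701 + 810) = 1/13511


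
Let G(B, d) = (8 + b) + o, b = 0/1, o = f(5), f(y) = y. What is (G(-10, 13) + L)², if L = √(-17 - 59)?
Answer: 93 + 52*I*√19 ≈ 93.0 + 226.66*I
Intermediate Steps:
o = 5
b = 0 (b = 1*0 = 0)
L = 2*I*√19 (L = √(-76) = 2*I*√19 ≈ 8.7178*I)
G(B, d) = 13 (G(B, d) = (8 + 0) + 5 = 8 + 5 = 13)
(G(-10, 13) + L)² = (13 + 2*I*√19)²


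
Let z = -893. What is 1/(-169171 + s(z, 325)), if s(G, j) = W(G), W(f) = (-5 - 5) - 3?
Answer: -1/169184 ≈ -5.9107e-6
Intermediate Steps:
W(f) = -13 (W(f) = -10 - 3 = -13)
s(G, j) = -13
1/(-169171 + s(z, 325)) = 1/(-169171 - 13) = 1/(-169184) = -1/169184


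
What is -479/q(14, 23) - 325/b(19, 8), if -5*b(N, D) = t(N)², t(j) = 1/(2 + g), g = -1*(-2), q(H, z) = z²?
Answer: 13753521/529 ≈ 25999.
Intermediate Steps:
g = 2
t(j) = ¼ (t(j) = 1/(2 + 2) = 1/4 = ¼)
b(N, D) = -1/80 (b(N, D) = -(¼)²/5 = -⅕*1/16 = -1/80)
-479/q(14, 23) - 325/b(19, 8) = -479/(23²) - 325/(-1/80) = -479/529 - 325*(-80) = -479*1/529 + 26000 = -479/529 + 26000 = 13753521/529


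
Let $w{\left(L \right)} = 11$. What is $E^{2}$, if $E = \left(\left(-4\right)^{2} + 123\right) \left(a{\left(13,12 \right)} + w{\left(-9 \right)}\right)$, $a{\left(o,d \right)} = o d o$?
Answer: $80327463241$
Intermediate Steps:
$a{\left(o,d \right)} = d o^{2}$ ($a{\left(o,d \right)} = d o o = d o^{2}$)
$E = 283421$ ($E = \left(\left(-4\right)^{2} + 123\right) \left(12 \cdot 13^{2} + 11\right) = \left(16 + 123\right) \left(12 \cdot 169 + 11\right) = 139 \left(2028 + 11\right) = 139 \cdot 2039 = 283421$)
$E^{2} = 283421^{2} = 80327463241$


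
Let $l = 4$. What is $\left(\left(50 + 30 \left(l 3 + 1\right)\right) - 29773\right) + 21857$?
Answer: $-7476$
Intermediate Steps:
$\left(\left(50 + 30 \left(l 3 + 1\right)\right) - 29773\right) + 21857 = \left(\left(50 + 30 \left(4 \cdot 3 + 1\right)\right) - 29773\right) + 21857 = \left(\left(50 + 30 \left(12 + 1\right)\right) - 29773\right) + 21857 = \left(\left(50 + 30 \cdot 13\right) - 29773\right) + 21857 = \left(\left(50 + 390\right) - 29773\right) + 21857 = \left(440 - 29773\right) + 21857 = -29333 + 21857 = -7476$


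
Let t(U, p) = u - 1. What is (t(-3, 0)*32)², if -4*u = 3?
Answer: 3136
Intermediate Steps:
u = -¾ (u = -¼*3 = -¾ ≈ -0.75000)
t(U, p) = -7/4 (t(U, p) = -¾ - 1 = -7/4)
(t(-3, 0)*32)² = (-7/4*32)² = (-56)² = 3136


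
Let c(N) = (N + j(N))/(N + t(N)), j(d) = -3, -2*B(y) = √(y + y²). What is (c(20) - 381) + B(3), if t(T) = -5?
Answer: -5698/15 - √3 ≈ -381.60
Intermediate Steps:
B(y) = -√(y + y²)/2
c(N) = (-3 + N)/(-5 + N) (c(N) = (N - 3)/(N - 5) = (-3 + N)/(-5 + N))
(c(20) - 381) + B(3) = ((-3 + 20)/(-5 + 20) - 381) - √3*√(1 + 3)/2 = (17/15 - 381) - 2*√3/2 = ((1/15)*17 - 381) - √3 = (17/15 - 381) - √3 = -5698/15 - √3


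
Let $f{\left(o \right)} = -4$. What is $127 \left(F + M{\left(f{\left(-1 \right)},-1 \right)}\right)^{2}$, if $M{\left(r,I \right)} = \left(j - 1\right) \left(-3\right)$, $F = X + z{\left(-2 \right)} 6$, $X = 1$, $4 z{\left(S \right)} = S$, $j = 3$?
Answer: $8128$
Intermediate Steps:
$z{\left(S \right)} = \frac{S}{4}$
$F = -2$ ($F = 1 + \frac{1}{4} \left(-2\right) 6 = 1 - 3 = -2$)
$M{\left(r,I \right)} = -6$ ($M{\left(r,I \right)} = \left(3 - 1\right) \left(-3\right) = 2 \left(-3\right) = -6$)
$127 \left(F + M{\left(f{\left(-1 \right)},-1 \right)}\right)^{2} = 127 \left(-2 - 6\right)^{2} = 127 \left(-8\right)^{2} = 127 \cdot 64 = 8128$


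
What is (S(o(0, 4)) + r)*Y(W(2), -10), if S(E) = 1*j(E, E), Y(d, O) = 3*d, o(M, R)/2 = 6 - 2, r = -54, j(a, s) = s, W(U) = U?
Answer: -276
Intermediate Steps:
o(M, R) = 8 (o(M, R) = 2*(6 - 2) = 2*4 = 8)
S(E) = E (S(E) = 1*E = E)
(S(o(0, 4)) + r)*Y(W(2), -10) = (8 - 54)*(3*2) = -46*6 = -276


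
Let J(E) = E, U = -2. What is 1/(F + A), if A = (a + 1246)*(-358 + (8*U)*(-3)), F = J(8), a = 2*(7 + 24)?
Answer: -1/405472 ≈ -2.4663e-6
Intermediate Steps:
a = 62 (a = 2*31 = 62)
F = 8
A = -405480 (A = (62 + 1246)*(-358 + (8*(-2))*(-3)) = 1308*(-358 - 16*(-3)) = 1308*(-358 + 48) = 1308*(-310) = -405480)
1/(F + A) = 1/(8 - 405480) = 1/(-405472) = -1/405472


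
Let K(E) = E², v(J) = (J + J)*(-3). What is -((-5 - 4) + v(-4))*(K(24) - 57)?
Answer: -7785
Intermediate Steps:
v(J) = -6*J (v(J) = (2*J)*(-3) = -6*J)
-((-5 - 4) + v(-4))*(K(24) - 57) = -((-5 - 4) - 6*(-4))*(24² - 57) = -(-9 + 24)*(576 - 57) = -15*519 = -1*7785 = -7785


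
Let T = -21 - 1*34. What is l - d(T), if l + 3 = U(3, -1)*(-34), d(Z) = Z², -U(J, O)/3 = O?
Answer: -3130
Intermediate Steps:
T = -55 (T = -21 - 34 = -55)
U(J, O) = -3*O
l = -105 (l = -3 - 3*(-1)*(-34) = -3 + 3*(-34) = -3 - 102 = -105)
l - d(T) = -105 - 1*(-55)² = -105 - 1*3025 = -105 - 3025 = -3130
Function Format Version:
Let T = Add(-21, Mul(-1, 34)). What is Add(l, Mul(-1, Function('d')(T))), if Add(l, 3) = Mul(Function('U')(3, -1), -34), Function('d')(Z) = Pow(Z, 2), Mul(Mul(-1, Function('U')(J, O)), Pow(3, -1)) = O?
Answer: -3130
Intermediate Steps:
T = -55 (T = Add(-21, -34) = -55)
Function('U')(J, O) = Mul(-3, O)
l = -105 (l = Add(-3, Mul(Mul(-3, -1), -34)) = Add(-3, Mul(3, -34)) = Add(-3, -102) = -105)
Add(l, Mul(-1, Function('d')(T))) = Add(-105, Mul(-1, Pow(-55, 2))) = Add(-105, Mul(-1, 3025)) = Add(-105, -3025) = -3130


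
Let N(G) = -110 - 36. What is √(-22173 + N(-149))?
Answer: I*√22319 ≈ 149.4*I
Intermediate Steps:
N(G) = -146
√(-22173 + N(-149)) = √(-22173 - 146) = √(-22319) = I*√22319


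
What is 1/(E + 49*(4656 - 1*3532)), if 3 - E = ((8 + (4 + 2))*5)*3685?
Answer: -1/202871 ≈ -4.9292e-6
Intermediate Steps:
E = -257947 (E = 3 - (8 + (4 + 2))*5*3685 = 3 - (8 + 6)*5*3685 = 3 - 14*5*3685 = 3 - 70*3685 = 3 - 1*257950 = 3 - 257950 = -257947)
1/(E + 49*(4656 - 1*3532)) = 1/(-257947 + 49*(4656 - 1*3532)) = 1/(-257947 + 49*(4656 - 3532)) = 1/(-257947 + 49*1124) = 1/(-257947 + 55076) = 1/(-202871) = -1/202871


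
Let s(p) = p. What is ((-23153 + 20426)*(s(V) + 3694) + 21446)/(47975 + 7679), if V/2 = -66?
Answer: -4846064/27827 ≈ -174.15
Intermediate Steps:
V = -132 (V = 2*(-66) = -132)
((-23153 + 20426)*(s(V) + 3694) + 21446)/(47975 + 7679) = ((-23153 + 20426)*(-132 + 3694) + 21446)/(47975 + 7679) = (-2727*3562 + 21446)/55654 = (-9713574 + 21446)*(1/55654) = -9692128*1/55654 = -4846064/27827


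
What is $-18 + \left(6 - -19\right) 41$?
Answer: $1007$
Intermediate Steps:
$-18 + \left(6 - -19\right) 41 = -18 + \left(6 + 19\right) 41 = -18 + 25 \cdot 41 = -18 + 1025 = 1007$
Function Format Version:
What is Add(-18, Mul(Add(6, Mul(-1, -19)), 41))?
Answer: 1007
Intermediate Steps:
Add(-18, Mul(Add(6, Mul(-1, -19)), 41)) = Add(-18, Mul(Add(6, 19), 41)) = Add(-18, Mul(25, 41)) = Add(-18, 1025) = 1007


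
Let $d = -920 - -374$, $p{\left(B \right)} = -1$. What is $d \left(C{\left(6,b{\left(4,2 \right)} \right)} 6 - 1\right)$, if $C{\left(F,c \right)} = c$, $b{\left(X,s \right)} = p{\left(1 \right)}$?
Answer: $3822$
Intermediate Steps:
$b{\left(X,s \right)} = -1$
$d = -546$ ($d = -920 + 374 = -546$)
$d \left(C{\left(6,b{\left(4,2 \right)} \right)} 6 - 1\right) = - 546 \left(\left(-1\right) 6 - 1\right) = - 546 \left(-6 - 1\right) = \left(-546\right) \left(-7\right) = 3822$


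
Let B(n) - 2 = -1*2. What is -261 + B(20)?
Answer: -261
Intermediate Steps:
B(n) = 0 (B(n) = 2 - 1*2 = 2 - 2 = 0)
-261 + B(20) = -261 + 0 = -261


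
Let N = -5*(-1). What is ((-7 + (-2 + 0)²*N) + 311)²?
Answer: 104976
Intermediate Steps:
N = 5
((-7 + (-2 + 0)²*N) + 311)² = ((-7 + (-2 + 0)²*5) + 311)² = ((-7 + (-2)²*5) + 311)² = ((-7 + 4*5) + 311)² = ((-7 + 20) + 311)² = (13 + 311)² = 324² = 104976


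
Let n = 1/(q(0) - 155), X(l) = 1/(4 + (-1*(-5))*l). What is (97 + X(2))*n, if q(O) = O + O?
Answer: -1359/2170 ≈ -0.62627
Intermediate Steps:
q(O) = 2*O
X(l) = 1/(4 + 5*l)
n = -1/155 (n = 1/(2*0 - 155) = 1/(0 - 155) = 1/(-155) = -1/155 ≈ -0.0064516)
(97 + X(2))*n = (97 + 1/(4 + 5*2))*(-1/155) = (97 + 1/(4 + 10))*(-1/155) = (97 + 1/14)*(-1/155) = (1359/14)*(-1/155) = -1359/2170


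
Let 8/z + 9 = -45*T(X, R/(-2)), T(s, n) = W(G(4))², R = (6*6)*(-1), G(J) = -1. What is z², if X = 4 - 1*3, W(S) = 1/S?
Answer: 16/729 ≈ 0.021948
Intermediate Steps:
R = -36 (R = 36*(-1) = -36)
X = 1 (X = 4 - 3 = 1)
T(s, n) = 1 (T(s, n) = (1/(-1))² = (-1)² = 1)
z = -4/27 (z = 8/(-9 - 45*1) = 8/(-9 - 45) = 8/(-54) = 8*(-1/54) = -4/27 ≈ -0.14815)
z² = (-4/27)² = 16/729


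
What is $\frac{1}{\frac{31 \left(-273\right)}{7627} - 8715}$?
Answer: $- \frac{7627}{66477768} \approx -0.00011473$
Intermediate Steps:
$\frac{1}{\frac{31 \left(-273\right)}{7627} - 8715} = \frac{1}{\left(-8463\right) \frac{1}{7627} - 8715} = \frac{1}{- \frac{8463}{7627} - 8715} = \frac{1}{- \frac{66477768}{7627}} = - \frac{7627}{66477768}$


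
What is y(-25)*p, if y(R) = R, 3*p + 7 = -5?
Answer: 100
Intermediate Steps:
p = -4 (p = -7/3 + (⅓)*(-5) = -7/3 - 5/3 = -4)
y(-25)*p = -25*(-4) = 100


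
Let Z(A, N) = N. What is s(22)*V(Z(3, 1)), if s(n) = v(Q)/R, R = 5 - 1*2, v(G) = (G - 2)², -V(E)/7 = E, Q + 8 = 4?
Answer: -84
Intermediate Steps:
Q = -4 (Q = -8 + 4 = -4)
V(E) = -7*E
v(G) = (-2 + G)²
R = 3 (R = 5 - 2 = 3)
s(n) = 12 (s(n) = (-2 - 4)²/3 = (-6)²*(⅓) = 36*(⅓) = 12)
s(22)*V(Z(3, 1)) = 12*(-7*1) = 12*(-7) = -84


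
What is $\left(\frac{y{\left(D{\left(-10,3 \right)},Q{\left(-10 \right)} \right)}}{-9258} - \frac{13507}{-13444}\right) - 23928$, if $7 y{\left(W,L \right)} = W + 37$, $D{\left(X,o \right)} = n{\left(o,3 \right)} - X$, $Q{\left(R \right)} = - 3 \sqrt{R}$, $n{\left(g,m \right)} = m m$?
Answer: $- \frac{1489031430001}{62232276} \approx -23927.0$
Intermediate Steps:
$n{\left(g,m \right)} = m^{2}$
$D{\left(X,o \right)} = 9 - X$ ($D{\left(X,o \right)} = 3^{2} - X = 9 - X$)
$y{\left(W,L \right)} = \frac{37}{7} + \frac{W}{7}$ ($y{\left(W,L \right)} = \frac{W + 37}{7} = \frac{37 + W}{7} = \frac{37}{7} + \frac{W}{7}$)
$\left(\frac{y{\left(D{\left(-10,3 \right)},Q{\left(-10 \right)} \right)}}{-9258} - \frac{13507}{-13444}\right) - 23928 = \left(\frac{\frac{37}{7} + \frac{9 - -10}{7}}{-9258} - \frac{13507}{-13444}\right) - 23928 = \left(\left(\frac{37}{7} + \frac{9 + 10}{7}\right) \left(- \frac{1}{9258}\right) - - \frac{13507}{13444}\right) - 23928 = \left(\left(\frac{37}{7} + \frac{1}{7} \cdot 19\right) \left(- \frac{1}{9258}\right) + \frac{13507}{13444}\right) - 23928 = \left(\left(\frac{37}{7} + \frac{19}{7}\right) \left(- \frac{1}{9258}\right) + \frac{13507}{13444}\right) - 23928 = \left(8 \left(- \frac{1}{9258}\right) + \frac{13507}{13444}\right) - 23928 = \left(- \frac{4}{4629} + \frac{13507}{13444}\right) - 23928 = \frac{62470127}{62232276} - 23928 = - \frac{1489031430001}{62232276}$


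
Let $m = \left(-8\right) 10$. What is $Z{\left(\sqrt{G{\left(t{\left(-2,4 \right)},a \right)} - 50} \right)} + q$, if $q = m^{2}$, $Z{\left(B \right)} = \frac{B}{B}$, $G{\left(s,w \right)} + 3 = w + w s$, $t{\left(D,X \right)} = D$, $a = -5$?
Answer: $6401$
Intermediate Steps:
$G{\left(s,w \right)} = -3 + w + s w$ ($G{\left(s,w \right)} = -3 + \left(w + w s\right) = -3 + \left(w + s w\right) = -3 + w + s w$)
$m = -80$
$Z{\left(B \right)} = 1$
$q = 6400$ ($q = \left(-80\right)^{2} = 6400$)
$Z{\left(\sqrt{G{\left(t{\left(-2,4 \right)},a \right)} - 50} \right)} + q = 1 + 6400 = 6401$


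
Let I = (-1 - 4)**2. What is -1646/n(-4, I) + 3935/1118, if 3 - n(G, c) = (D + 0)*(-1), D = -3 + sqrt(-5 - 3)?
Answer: 3935/1118 + 823*I*sqrt(2)/2 ≈ 3.5197 + 581.95*I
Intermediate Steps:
I = 25 (I = (-5)**2 = 25)
D = -3 + 2*I*sqrt(2) (D = -3 + sqrt(-8) = -3 + 2*I*sqrt(2) ≈ -3.0 + 2.8284*I)
n(G, c) = 2*I*sqrt(2) (n(G, c) = 3 - ((-3 + 2*I*sqrt(2)) + 0)*(-1) = 3 - (-3 + 2*I*sqrt(2))*(-1) = 3 - (3 - 2*I*sqrt(2)) = 3 + (-3 + 2*I*sqrt(2)) = 2*I*sqrt(2))
-1646/n(-4, I) + 3935/1118 = -1646*(-I*sqrt(2)/4) + 3935/1118 = -(-823)*I*sqrt(2)/2 + 3935*(1/1118) = 823*I*sqrt(2)/2 + 3935/1118 = 3935/1118 + 823*I*sqrt(2)/2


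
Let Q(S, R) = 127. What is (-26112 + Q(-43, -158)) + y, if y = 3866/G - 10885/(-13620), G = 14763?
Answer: -116103202865/4468268 ≈ -25984.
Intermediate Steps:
y = 4741115/4468268 (y = 3866/14763 - 10885/(-13620) = 3866*(1/14763) - 10885*(-1/13620) = 3866/14763 + 2177/2724 = 4741115/4468268 ≈ 1.0611)
(-26112 + Q(-43, -158)) + y = (-26112 + 127) + 4741115/4468268 = -25985 + 4741115/4468268 = -116103202865/4468268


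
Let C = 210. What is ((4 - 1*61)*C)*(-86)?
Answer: 1029420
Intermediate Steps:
((4 - 1*61)*C)*(-86) = ((4 - 1*61)*210)*(-86) = ((4 - 61)*210)*(-86) = -57*210*(-86) = -11970*(-86) = 1029420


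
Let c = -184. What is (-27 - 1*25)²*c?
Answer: -497536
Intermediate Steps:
(-27 - 1*25)²*c = (-27 - 1*25)²*(-184) = (-27 - 25)²*(-184) = (-52)²*(-184) = 2704*(-184) = -497536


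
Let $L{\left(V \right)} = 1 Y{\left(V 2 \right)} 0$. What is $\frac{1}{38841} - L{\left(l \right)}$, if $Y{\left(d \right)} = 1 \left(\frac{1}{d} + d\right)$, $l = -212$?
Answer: $\frac{1}{38841} \approx 2.5746 \cdot 10^{-5}$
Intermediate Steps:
$Y{\left(d \right)} = d + \frac{1}{d}$ ($Y{\left(d \right)} = 1 \left(d + \frac{1}{d}\right) = d + \frac{1}{d}$)
$L{\left(V \right)} = 0$ ($L{\left(V \right)} = 1 \left(V 2 + \frac{1}{V 2}\right) 0 = 1 \left(2 V + \frac{1}{2 V}\right) 0 = 1 \left(\frac{1}{2 V} + 2 V\right) 0 = \left(\frac{1}{2 V} + 2 V\right) 0 = 0$)
$\frac{1}{38841} - L{\left(l \right)} = \frac{1}{38841} - 0 = \frac{1}{38841} + 0 = \frac{1}{38841}$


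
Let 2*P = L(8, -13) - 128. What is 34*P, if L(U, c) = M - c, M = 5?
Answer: -1870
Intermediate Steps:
L(U, c) = 5 - c
P = -55 (P = ((5 - 1*(-13)) - 128)/2 = ((5 + 13) - 128)/2 = (18 - 128)/2 = (½)*(-110) = -55)
34*P = 34*(-55) = -1870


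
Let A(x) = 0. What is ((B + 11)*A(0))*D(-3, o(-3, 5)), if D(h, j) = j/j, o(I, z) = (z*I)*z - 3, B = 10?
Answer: 0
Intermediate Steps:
o(I, z) = -3 + I*z² (o(I, z) = (I*z)*z - 3 = I*z² - 3 = -3 + I*z²)
D(h, j) = 1
((B + 11)*A(0))*D(-3, o(-3, 5)) = ((10 + 11)*0)*1 = (21*0)*1 = 0*1 = 0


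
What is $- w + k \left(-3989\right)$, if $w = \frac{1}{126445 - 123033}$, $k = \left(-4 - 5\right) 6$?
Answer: $\frac{734965271}{3412} \approx 2.1541 \cdot 10^{5}$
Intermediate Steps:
$k = -54$ ($k = \left(-9\right) 6 = -54$)
$w = \frac{1}{3412}$ ($w = \frac{1}{126445 - 123033} = \frac{1}{3412} \approx 0.00029308$)
$- w + k \left(-3989\right) = \left(-1\right) \frac{1}{3412} - -215406 = - \frac{1}{3412} + 215406 = \frac{734965271}{3412}$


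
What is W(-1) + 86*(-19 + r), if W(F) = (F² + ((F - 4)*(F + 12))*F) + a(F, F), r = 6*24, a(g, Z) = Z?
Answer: 10805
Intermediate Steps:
r = 144
W(F) = F + F² + F*(-4 + F)*(12 + F) (W(F) = (F² + ((F - 4)*(F + 12))*F) + F = (F² + ((-4 + F)*(12 + F))*F) + F = (F² + F*(-4 + F)*(12 + F)) + F = F + F² + F*(-4 + F)*(12 + F))
W(-1) + 86*(-19 + r) = -(-47 + (-1)² + 9*(-1)) + 86*(-19 + 144) = -(-47 + 1 - 9) + 86*125 = -1*(-55) + 10750 = 55 + 10750 = 10805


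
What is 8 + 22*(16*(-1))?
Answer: -344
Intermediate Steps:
8 + 22*(16*(-1)) = 8 + 22*(-16) = 8 - 352 = -344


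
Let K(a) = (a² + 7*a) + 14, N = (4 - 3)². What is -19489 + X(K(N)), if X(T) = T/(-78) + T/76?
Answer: -28882687/1482 ≈ -19489.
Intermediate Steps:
N = 1 (N = 1² = 1)
K(a) = 14 + a² + 7*a
X(T) = T/2964 (X(T) = T*(-1/78) + T*(1/76) = -T/78 + T/76 = T/2964)
-19489 + X(K(N)) = -19489 + (14 + 1² + 7*1)/2964 = -19489 + (14 + 1 + 7)/2964 = -19489 + (1/2964)*22 = -19489 + 11/1482 = -28882687/1482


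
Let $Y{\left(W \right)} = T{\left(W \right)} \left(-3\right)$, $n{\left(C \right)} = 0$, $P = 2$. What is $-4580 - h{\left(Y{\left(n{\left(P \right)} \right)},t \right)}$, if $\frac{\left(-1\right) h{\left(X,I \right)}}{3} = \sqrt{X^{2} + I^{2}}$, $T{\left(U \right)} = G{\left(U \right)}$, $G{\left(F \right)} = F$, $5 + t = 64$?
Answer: $-4403$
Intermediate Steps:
$t = 59$ ($t = -5 + 64 = 59$)
$T{\left(U \right)} = U$
$Y{\left(W \right)} = - 3 W$ ($Y{\left(W \right)} = W \left(-3\right) = - 3 W$)
$h{\left(X,I \right)} = - 3 \sqrt{I^{2} + X^{2}}$ ($h{\left(X,I \right)} = - 3 \sqrt{X^{2} + I^{2}} = - 3 \sqrt{I^{2} + X^{2}}$)
$-4580 - h{\left(Y{\left(n{\left(P \right)} \right)},t \right)} = -4580 - - 3 \sqrt{59^{2} + \left(\left(-3\right) 0\right)^{2}} = -4580 - - 3 \sqrt{3481 + 0^{2}} = -4580 - - 3 \sqrt{3481 + 0} = -4580 - - 3 \sqrt{3481} = -4580 - \left(-3\right) 59 = -4580 - -177 = -4580 + 177 = -4403$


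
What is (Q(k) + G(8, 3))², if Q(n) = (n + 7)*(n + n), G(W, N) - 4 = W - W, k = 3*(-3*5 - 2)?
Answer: 20178064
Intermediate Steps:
k = -51 (k = 3*(-15 - 2) = 3*(-17) = -51)
G(W, N) = 4 (G(W, N) = 4 + (W - W) = 4 + 0 = 4)
Q(n) = 2*n*(7 + n) (Q(n) = (7 + n)*(2*n) = 2*n*(7 + n))
(Q(k) + G(8, 3))² = (2*(-51)*(7 - 51) + 4)² = (2*(-51)*(-44) + 4)² = (4488 + 4)² = 4492² = 20178064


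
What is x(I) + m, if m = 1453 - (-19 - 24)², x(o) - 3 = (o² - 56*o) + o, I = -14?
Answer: 573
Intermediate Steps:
x(o) = 3 + o² - 55*o (x(o) = 3 + ((o² - 56*o) + o) = 3 + (o² - 55*o) = 3 + o² - 55*o)
m = -396 (m = 1453 - 1*(-43)² = 1453 - 1*1849 = 1453 - 1849 = -396)
x(I) + m = (3 + (-14)² - 55*(-14)) - 396 = (3 + 196 + 770) - 396 = 969 - 396 = 573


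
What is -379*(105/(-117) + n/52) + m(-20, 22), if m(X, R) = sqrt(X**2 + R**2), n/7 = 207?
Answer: -1594453/156 + 2*sqrt(221) ≈ -10191.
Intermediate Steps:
n = 1449 (n = 7*207 = 1449)
m(X, R) = sqrt(R**2 + X**2)
-379*(105/(-117) + n/52) + m(-20, 22) = -379*(105/(-117) + 1449/52) + sqrt(22**2 + (-20)**2) = -379*(105*(-1/117) + 1449*(1/52)) + sqrt(484 + 400) = -379*(-35/39 + 1449/52) + sqrt(884) = -379*4207/156 + 2*sqrt(221) = -1594453/156 + 2*sqrt(221)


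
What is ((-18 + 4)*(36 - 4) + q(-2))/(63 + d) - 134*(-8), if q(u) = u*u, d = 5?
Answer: 18113/17 ≈ 1065.5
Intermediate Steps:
q(u) = u²
((-18 + 4)*(36 - 4) + q(-2))/(63 + d) - 134*(-8) = ((-18 + 4)*(36 - 4) + (-2)²)/(63 + 5) - 134*(-8) = (-14*32 + 4)/68 + 1072 = (-448 + 4)*(1/68) + 1072 = -444*1/68 + 1072 = -111/17 + 1072 = 18113/17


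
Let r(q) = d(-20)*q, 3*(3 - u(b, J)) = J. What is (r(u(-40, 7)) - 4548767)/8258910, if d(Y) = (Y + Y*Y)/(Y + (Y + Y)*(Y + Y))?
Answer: -1078057741/1957361670 ≈ -0.55077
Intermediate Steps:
u(b, J) = 3 - J/3
d(Y) = (Y + Y**2)/(Y + 4*Y**2) (d(Y) = (Y + Y**2)/(Y + (2*Y)*(2*Y)) = (Y + Y**2)/(Y + 4*Y**2))
r(q) = 19*q/79 (r(q) = ((1 - 20)/(1 + 4*(-20)))*q = (-19/(1 - 80))*q = (-19/(-79))*q = (-1/79*(-19))*q = 19*q/79)
(r(u(-40, 7)) - 4548767)/8258910 = (19*(3 - 1/3*7)/79 - 4548767)/8258910 = (19*(3 - 7/3)/79 - 4548767)*(1/8258910) = ((19/79)*(2/3) - 4548767)*(1/8258910) = (38/237 - 4548767)*(1/8258910) = -1078057741/237*1/8258910 = -1078057741/1957361670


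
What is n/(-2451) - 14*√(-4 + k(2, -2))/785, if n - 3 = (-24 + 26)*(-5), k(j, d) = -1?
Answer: 7/2451 - 14*I*√5/785 ≈ 0.002856 - 0.039879*I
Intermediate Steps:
n = -7 (n = 3 + (-24 + 26)*(-5) = 3 + 2*(-5) = 3 - 10 = -7)
n/(-2451) - 14*√(-4 + k(2, -2))/785 = -7/(-2451) - 14*√(-4 - 1)/785 = -7*(-1/2451) - 14*I*√5*(1/785) = 7/2451 - 14*I*√5*(1/785) = 7/2451 - 14*I*√5/785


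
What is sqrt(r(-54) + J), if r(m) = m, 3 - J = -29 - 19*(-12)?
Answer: 5*I*sqrt(10) ≈ 15.811*I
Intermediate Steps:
J = -196 (J = 3 - (-29 - 19*(-12)) = 3 - (-29 + 228) = 3 - 1*199 = 3 - 199 = -196)
sqrt(r(-54) + J) = sqrt(-54 - 196) = sqrt(-250) = 5*I*sqrt(10)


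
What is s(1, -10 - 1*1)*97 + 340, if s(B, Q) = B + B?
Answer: 534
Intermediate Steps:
s(B, Q) = 2*B
s(1, -10 - 1*1)*97 + 340 = (2*1)*97 + 340 = 2*97 + 340 = 194 + 340 = 534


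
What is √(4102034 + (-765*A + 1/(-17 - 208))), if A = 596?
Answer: √820371149/15 ≈ 1909.5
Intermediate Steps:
√(4102034 + (-765*A + 1/(-17 - 208))) = √(4102034 + (-765*596 + 1/(-17 - 208))) = √(4102034 + (-455940 + 1/(-225))) = √(4102034 + (-455940 - 1/225)) = √(4102034 - 102586501/225) = √(820371149/225) = √820371149/15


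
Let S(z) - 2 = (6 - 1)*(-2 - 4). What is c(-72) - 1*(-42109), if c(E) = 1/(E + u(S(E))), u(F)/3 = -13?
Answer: 4674098/111 ≈ 42109.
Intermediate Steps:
S(z) = -28 (S(z) = 2 + (6 - 1)*(-2 - 4) = 2 + 5*(-6) = 2 - 30 = -28)
u(F) = -39 (u(F) = 3*(-13) = -39)
c(E) = 1/(-39 + E) (c(E) = 1/(E - 39) = 1/(-39 + E))
c(-72) - 1*(-42109) = 1/(-39 - 72) - 1*(-42109) = 1/(-111) + 42109 = -1/111 + 42109 = 4674098/111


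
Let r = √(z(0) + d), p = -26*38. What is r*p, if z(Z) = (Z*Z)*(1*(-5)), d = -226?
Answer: -988*I*√226 ≈ -14853.0*I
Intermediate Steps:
z(Z) = -5*Z² (z(Z) = Z²*(-5) = -5*Z²)
p = -988
r = I*√226 (r = √(-5*0² - 226) = √(-5*0 - 226) = √(0 - 226) = √(-226) = I*√226 ≈ 15.033*I)
r*p = (I*√226)*(-988) = -988*I*√226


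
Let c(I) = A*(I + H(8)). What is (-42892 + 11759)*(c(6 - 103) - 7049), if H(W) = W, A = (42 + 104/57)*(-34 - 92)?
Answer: -286535460869/19 ≈ -1.5081e+10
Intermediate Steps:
A = -104916/19 (A = (42 + 104*(1/57))*(-126) = (42 + 104/57)*(-126) = (2498/57)*(-126) = -104916/19 ≈ -5521.9)
c(I) = -839328/19 - 104916*I/19 (c(I) = -104916*(I + 8)/19 = -104916*(8 + I)/19 = -839328/19 - 104916*I/19)
(-42892 + 11759)*(c(6 - 103) - 7049) = (-42892 + 11759)*((-839328/19 - 104916*(6 - 103)/19) - 7049) = -31133*((-839328/19 - 104916/19*(-97)) - 7049) = -31133*((-839328/19 + 10176852/19) - 7049) = -31133*(9337524/19 - 7049) = -31133*9203593/19 = -286535460869/19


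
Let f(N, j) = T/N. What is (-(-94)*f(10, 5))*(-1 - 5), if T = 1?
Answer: -282/5 ≈ -56.400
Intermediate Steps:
f(N, j) = 1/N
(-(-94)*f(10, 5))*(-1 - 5) = (-(-94)/10)*(-1 - 5) = -(-94)/10*(-6) = -94*(-1/10)*(-6) = (47/5)*(-6) = -282/5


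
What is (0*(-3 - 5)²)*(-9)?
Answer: 0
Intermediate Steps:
(0*(-3 - 5)²)*(-9) = (0*(-8)²)*(-9) = (0*64)*(-9) = 0*(-9) = 0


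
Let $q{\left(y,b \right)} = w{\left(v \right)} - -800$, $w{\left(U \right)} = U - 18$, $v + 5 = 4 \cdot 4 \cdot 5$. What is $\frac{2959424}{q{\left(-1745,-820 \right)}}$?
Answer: $\frac{2959424}{857} \approx 3453.2$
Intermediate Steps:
$v = 75$ ($v = -5 + 4 \cdot 4 \cdot 5 = -5 + 4 \cdot 20 = -5 + 80 = 75$)
$w{\left(U \right)} = -18 + U$ ($w{\left(U \right)} = U - 18 = -18 + U$)
$q{\left(y,b \right)} = 857$ ($q{\left(y,b \right)} = \left(-18 + 75\right) - -800 = 57 + 800 = 857$)
$\frac{2959424}{q{\left(-1745,-820 \right)}} = \frac{2959424}{857}$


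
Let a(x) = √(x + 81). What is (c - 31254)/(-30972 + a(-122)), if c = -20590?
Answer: 1605712368/959264825 + 51844*I*√41/959264825 ≈ 1.6739 + 0.00034606*I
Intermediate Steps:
a(x) = √(81 + x)
(c - 31254)/(-30972 + a(-122)) = (-20590 - 31254)/(-30972 + √(81 - 122)) = -51844/(-30972 + √(-41)) = -51844/(-30972 + I*√41)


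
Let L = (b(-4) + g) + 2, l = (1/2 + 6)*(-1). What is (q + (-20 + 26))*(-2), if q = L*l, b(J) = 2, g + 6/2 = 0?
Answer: 1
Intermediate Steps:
g = -3 (g = -3 + 0 = -3)
l = -13/2 (l = (1/2 + 6)*(-1) = (13/2)*(-1) = -13/2 ≈ -6.5000)
L = 1 (L = (2 - 3) + 2 = -1 + 2 = 1)
q = -13/2 (q = 1*(-13/2) = -13/2 ≈ -6.5000)
(q + (-20 + 26))*(-2) = (-13/2 + (-20 + 26))*(-2) = (-13/2 + 6)*(-2) = -1/2*(-2) = 1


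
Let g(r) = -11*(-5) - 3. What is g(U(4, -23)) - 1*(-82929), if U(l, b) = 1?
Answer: 82981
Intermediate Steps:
g(r) = 52 (g(r) = 55 - 3 = 52)
g(U(4, -23)) - 1*(-82929) = 52 - 1*(-82929) = 52 + 82929 = 82981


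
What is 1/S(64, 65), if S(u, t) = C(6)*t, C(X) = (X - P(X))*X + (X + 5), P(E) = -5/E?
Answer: 1/3380 ≈ 0.00029586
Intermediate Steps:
C(X) = 5 + X + X*(X + 5/X) (C(X) = (X - (-5)/X)*X + (X + 5) = (X + 5/X)*X + (5 + X) = X*(X + 5/X) + (5 + X) = 5 + X + X*(X + 5/X))
S(u, t) = 52*t (S(u, t) = (10 + 6 + 6**2)*t = (10 + 6 + 36)*t = 52*t)
1/S(64, 65) = 1/(52*65) = 1/3380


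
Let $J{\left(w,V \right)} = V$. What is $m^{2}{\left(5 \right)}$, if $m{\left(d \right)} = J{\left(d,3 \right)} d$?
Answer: $225$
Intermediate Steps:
$m{\left(d \right)} = 3 d$
$m^{2}{\left(5 \right)} = \left(3 \cdot 5\right)^{2} = 15^{2} = 225$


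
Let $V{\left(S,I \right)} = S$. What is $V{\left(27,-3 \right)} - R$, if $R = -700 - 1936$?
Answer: $2663$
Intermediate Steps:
$R = -2636$
$V{\left(27,-3 \right)} - R = 27 - -2636 = 27 + 2636 = 2663$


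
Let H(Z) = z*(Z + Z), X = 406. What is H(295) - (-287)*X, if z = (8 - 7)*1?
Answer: 117112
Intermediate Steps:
z = 1 (z = 1*1 = 1)
H(Z) = 2*Z (H(Z) = 1*(Z + Z) = 1*(2*Z) = 2*Z)
H(295) - (-287)*X = 2*295 - (-287)*406 = 590 - 1*(-116522) = 590 + 116522 = 117112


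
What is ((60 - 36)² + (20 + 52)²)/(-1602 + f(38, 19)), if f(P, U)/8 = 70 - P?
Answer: -2880/673 ≈ -4.2793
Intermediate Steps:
f(P, U) = 560 - 8*P (f(P, U) = 8*(70 - P) = 560 - 8*P)
((60 - 36)² + (20 + 52)²)/(-1602 + f(38, 19)) = ((60 - 36)² + (20 + 52)²)/(-1602 + (560 - 8*38)) = (24² + 72²)/(-1602 + (560 - 304)) = (576 + 5184)/(-1602 + 256) = 5760/(-1346) = 5760*(-1/1346) = -2880/673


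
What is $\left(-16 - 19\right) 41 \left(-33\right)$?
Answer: $47355$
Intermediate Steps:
$\left(-16 - 19\right) 41 \left(-33\right) = \left(-35\right) 41 \left(-33\right) = \left(-1435\right) \left(-33\right) = 47355$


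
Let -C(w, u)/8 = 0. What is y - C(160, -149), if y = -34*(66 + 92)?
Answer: -5372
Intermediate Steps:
C(w, u) = 0 (C(w, u) = -8*0 = 0)
y = -5372 (y = -34*158 = -5372)
y - C(160, -149) = -5372 - 1*0 = -5372 + 0 = -5372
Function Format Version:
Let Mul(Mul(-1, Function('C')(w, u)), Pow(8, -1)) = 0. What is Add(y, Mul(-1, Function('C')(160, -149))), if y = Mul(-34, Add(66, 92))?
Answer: -5372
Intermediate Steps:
Function('C')(w, u) = 0 (Function('C')(w, u) = Mul(-8, 0) = 0)
y = -5372 (y = Mul(-34, 158) = -5372)
Add(y, Mul(-1, Function('C')(160, -149))) = Add(-5372, Mul(-1, 0)) = Add(-5372, 0) = -5372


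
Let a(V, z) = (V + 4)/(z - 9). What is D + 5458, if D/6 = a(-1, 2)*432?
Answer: 30430/7 ≈ 4347.1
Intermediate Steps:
a(V, z) = (4 + V)/(-9 + z)
D = -7776/7 (D = 6*(((4 - 1)/(-9 + 2))*432) = 6*((3/(-7))*432) = 6*(-1/7*3*432) = 6*(-3/7*432) = 6*(-1296/7) = -7776/7 ≈ -1110.9)
D + 5458 = -7776/7 + 5458 = 30430/7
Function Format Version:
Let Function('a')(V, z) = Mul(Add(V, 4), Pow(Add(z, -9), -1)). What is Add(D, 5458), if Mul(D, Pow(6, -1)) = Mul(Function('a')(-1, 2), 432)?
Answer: Rational(30430, 7) ≈ 4347.1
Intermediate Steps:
Function('a')(V, z) = Mul(Pow(Add(-9, z), -1), Add(4, V)) (Function('a')(V, z) = Mul(Add(4, V), Pow(Add(-9, z), -1)) = Mul(Pow(Add(-9, z), -1), Add(4, V)))
D = Rational(-7776, 7) (D = Mul(6, Mul(Mul(Pow(Add(-9, 2), -1), Add(4, -1)), 432)) = Mul(6, Mul(Mul(Pow(-7, -1), 3), 432)) = Mul(6, Mul(Mul(Rational(-1, 7), 3), 432)) = Mul(6, Mul(Rational(-3, 7), 432)) = Mul(6, Rational(-1296, 7)) = Rational(-7776, 7) ≈ -1110.9)
Add(D, 5458) = Add(Rational(-7776, 7), 5458) = Rational(30430, 7)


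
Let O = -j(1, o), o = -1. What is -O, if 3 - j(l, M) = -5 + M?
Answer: 9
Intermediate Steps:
j(l, M) = 8 - M (j(l, M) = 3 - (-5 + M) = 3 + (5 - M) = 8 - M)
O = -9 (O = -(8 - 1*(-1)) = -(8 + 1) = -1*9 = -9)
-O = -1*(-9) = 9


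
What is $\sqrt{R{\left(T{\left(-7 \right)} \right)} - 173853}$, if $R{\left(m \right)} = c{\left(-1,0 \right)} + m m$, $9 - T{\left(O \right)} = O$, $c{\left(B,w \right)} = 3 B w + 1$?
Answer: $2 i \sqrt{43399} \approx 416.65 i$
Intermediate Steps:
$c{\left(B,w \right)} = 1 + 3 B w$ ($c{\left(B,w \right)} = 3 B w + 1 = 1 + 3 B w$)
$T{\left(O \right)} = 9 - O$
$R{\left(m \right)} = 1 + m^{2}$ ($R{\left(m \right)} = \left(1 + 3 \left(-1\right) 0\right) + m m = \left(1 + 0\right) + m^{2} = 1 + m^{2}$)
$\sqrt{R{\left(T{\left(-7 \right)} \right)} - 173853} = \sqrt{\left(1 + \left(9 - -7\right)^{2}\right) - 173853} = \sqrt{\left(1 + \left(9 + 7\right)^{2}\right) - 173853} = \sqrt{\left(1 + 16^{2}\right) - 173853} = \sqrt{\left(1 + 256\right) - 173853} = \sqrt{257 - 173853} = \sqrt{-173596} = 2 i \sqrt{43399}$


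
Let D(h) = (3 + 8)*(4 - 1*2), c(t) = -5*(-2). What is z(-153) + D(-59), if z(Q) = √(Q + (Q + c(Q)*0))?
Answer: 22 + 3*I*√34 ≈ 22.0 + 17.493*I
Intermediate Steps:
c(t) = 10
D(h) = 22 (D(h) = 11*(4 - 2) = 11*2 = 22)
z(Q) = √2*√Q (z(Q) = √(Q + (Q + 10*0)) = √(Q + (Q + 0)) = √(Q + Q) = √(2*Q) = √2*√Q)
z(-153) + D(-59) = √2*√(-153) + 22 = √2*(3*I*√17) + 22 = 3*I*√34 + 22 = 22 + 3*I*√34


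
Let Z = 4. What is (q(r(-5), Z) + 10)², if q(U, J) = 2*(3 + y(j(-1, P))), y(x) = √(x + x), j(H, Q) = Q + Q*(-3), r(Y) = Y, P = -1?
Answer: 400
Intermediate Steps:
j(H, Q) = -2*Q (j(H, Q) = Q - 3*Q = -2*Q)
y(x) = √2*√x (y(x) = √(2*x) = √2*√x)
q(U, J) = 10 (q(U, J) = 2*(3 + √2*√(-2*(-1))) = 2*(3 + √2*√2) = 2*(3 + 2) = 2*5 = 10)
(q(r(-5), Z) + 10)² = (10 + 10)² = 20² = 400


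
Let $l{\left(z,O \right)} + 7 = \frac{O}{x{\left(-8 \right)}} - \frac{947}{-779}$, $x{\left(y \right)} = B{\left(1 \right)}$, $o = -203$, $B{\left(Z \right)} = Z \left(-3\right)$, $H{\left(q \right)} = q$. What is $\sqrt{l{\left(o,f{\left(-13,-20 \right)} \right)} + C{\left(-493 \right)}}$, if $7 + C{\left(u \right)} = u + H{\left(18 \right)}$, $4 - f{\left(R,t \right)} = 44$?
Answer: $\frac{2 i \sqrt{647811726}}{2337} \approx 21.782 i$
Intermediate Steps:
$f{\left(R,t \right)} = -40$ ($f{\left(R,t \right)} = 4 - 44 = -40$)
$C{\left(u \right)} = 11 + u$ ($C{\left(u \right)} = -7 + \left(u + 18\right) = -7 + \left(18 + u\right) = 11 + u$)
$B{\left(Z \right)} = - 3 Z$
$x{\left(y \right)} = -3$ ($x{\left(y \right)} = \left(-3\right) 1 = -3$)
$l{\left(z,O \right)} = - \frac{4506}{779} - \frac{O}{3}$ ($l{\left(z,O \right)} = -7 + \left(\frac{O}{-3} - \frac{947}{-779}\right) = -7 + \left(O \left(- \frac{1}{3}\right) - - \frac{947}{779}\right) = -7 - \left(- \frac{947}{779} + \frac{O}{3}\right) = - \frac{4506}{779} - \frac{O}{3}$)
$\sqrt{l{\left(o,f{\left(-13,-20 \right)} \right)} + C{\left(-493 \right)}} = \sqrt{\left(- \frac{4506}{779} - - \frac{40}{3}\right) + \left(11 - 493\right)} = \sqrt{\left(- \frac{4506}{779} + \frac{40}{3}\right) - 482} = \sqrt{\frac{17642}{2337} - 482} = \sqrt{- \frac{1108792}{2337}} = \frac{2 i \sqrt{647811726}}{2337}$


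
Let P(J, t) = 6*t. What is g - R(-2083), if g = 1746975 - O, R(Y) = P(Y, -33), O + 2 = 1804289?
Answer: -57114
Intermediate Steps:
O = 1804287 (O = -2 + 1804289 = 1804287)
R(Y) = -198 (R(Y) = 6*(-33) = -198)
g = -57312 (g = 1746975 - 1*1804287 = 1746975 - 1804287 = -57312)
g - R(-2083) = -57312 - 1*(-198) = -57312 + 198 = -57114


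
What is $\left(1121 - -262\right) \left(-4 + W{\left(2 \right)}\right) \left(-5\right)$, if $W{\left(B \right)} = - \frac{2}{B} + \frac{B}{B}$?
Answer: $27660$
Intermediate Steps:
$W{\left(B \right)} = 1 - \frac{2}{B}$ ($W{\left(B \right)} = - \frac{2}{B} + 1 = 1 - \frac{2}{B}$)
$\left(1121 - -262\right) \left(-4 + W{\left(2 \right)}\right) \left(-5\right) = \left(1121 - -262\right) \left(-4 + \frac{-2 + 2}{2}\right) \left(-5\right) = \left(1121 + 262\right) \left(-4 + \frac{1}{2} \cdot 0\right) \left(-5\right) = 1383 \left(-4 + 0\right) \left(-5\right) = 1383 \left(\left(-4\right) \left(-5\right)\right) = 1383 \cdot 20 = 27660$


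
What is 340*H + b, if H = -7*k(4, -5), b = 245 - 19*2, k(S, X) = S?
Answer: -9313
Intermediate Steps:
b = 207 (b = 245 - 38 = 207)
H = -28 (H = -7*4 = -28)
340*H + b = 340*(-28) + 207 = -9520 + 207 = -9313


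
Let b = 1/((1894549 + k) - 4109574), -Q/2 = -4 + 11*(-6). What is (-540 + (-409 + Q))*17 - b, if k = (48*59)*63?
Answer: -28009483576/2036609 ≈ -13753.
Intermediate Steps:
Q = 140 (Q = -2*(-4 + 11*(-6)) = -2*(-4 - 66) = -2*(-70) = 140)
k = 178416 (k = 2832*63 = 178416)
b = -1/2036609 (b = 1/((1894549 + 178416) - 4109574) = 1/(2072965 - 4109574) = 1/(-2036609) = -1/2036609 ≈ -4.9101e-7)
(-540 + (-409 + Q))*17 - b = (-540 + (-409 + 140))*17 - 1*(-1/2036609) = (-540 - 269)*17 + 1/2036609 = -809*17 + 1/2036609 = -13753 + 1/2036609 = -28009483576/2036609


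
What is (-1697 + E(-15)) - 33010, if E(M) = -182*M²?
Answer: -75657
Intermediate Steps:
(-1697 + E(-15)) - 33010 = (-1697 - 182*(-15)²) - 33010 = (-1697 - 182*225) - 33010 = (-1697 - 40950) - 33010 = -42647 - 33010 = -75657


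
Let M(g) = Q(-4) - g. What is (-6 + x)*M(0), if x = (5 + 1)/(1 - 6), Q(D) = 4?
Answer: -144/5 ≈ -28.800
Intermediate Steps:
x = -6/5 (x = 6/(-5) = 6*(-⅕) = -6/5 ≈ -1.2000)
M(g) = 4 - g
(-6 + x)*M(0) = (-6 - 6/5)*(4 - 1*0) = -36*(4 + 0)/5 = -36/5*4 = -144/5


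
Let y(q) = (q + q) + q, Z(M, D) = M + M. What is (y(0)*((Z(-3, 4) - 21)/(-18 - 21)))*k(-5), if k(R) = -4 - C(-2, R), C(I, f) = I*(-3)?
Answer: 0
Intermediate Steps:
Z(M, D) = 2*M
C(I, f) = -3*I
y(q) = 3*q (y(q) = 2*q + q = 3*q)
k(R) = -10 (k(R) = -4 - (-3)*(-2) = -4 - 1*6 = -4 - 6 = -10)
(y(0)*((Z(-3, 4) - 21)/(-18 - 21)))*k(-5) = ((3*0)*((2*(-3) - 21)/(-18 - 21)))*(-10) = (0*((-6 - 21)/(-39)))*(-10) = (0*(-27*(-1/39)))*(-10) = (0*(9/13))*(-10) = 0*(-10) = 0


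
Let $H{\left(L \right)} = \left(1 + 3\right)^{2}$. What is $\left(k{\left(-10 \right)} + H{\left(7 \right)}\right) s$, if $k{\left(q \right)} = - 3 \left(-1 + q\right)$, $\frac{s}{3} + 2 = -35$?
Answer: $-5439$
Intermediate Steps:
$s = -111$ ($s = -6 + 3 \left(-35\right) = -6 - 105 = -111$)
$k{\left(q \right)} = 3 - 3 q$
$H{\left(L \right)} = 16$ ($H{\left(L \right)} = 4^{2} = 16$)
$\left(k{\left(-10 \right)} + H{\left(7 \right)}\right) s = \left(\left(3 - -30\right) + 16\right) \left(-111\right) = \left(\left(3 + 30\right) + 16\right) \left(-111\right) = \left(33 + 16\right) \left(-111\right) = 49 \left(-111\right) = -5439$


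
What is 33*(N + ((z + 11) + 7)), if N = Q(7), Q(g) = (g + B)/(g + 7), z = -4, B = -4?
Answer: 6567/14 ≈ 469.07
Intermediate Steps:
Q(g) = (-4 + g)/(7 + g) (Q(g) = (g - 4)/(g + 7) = (-4 + g)/(7 + g))
N = 3/14 (N = (-4 + 7)/(7 + 7) = 3/14 ≈ 0.21429)
33*(N + ((z + 11) + 7)) = 33*(3/14 + ((-4 + 11) + 7)) = 33*(3/14 + (7 + 7)) = 33*(3/14 + 14) = 33*(199/14) = 6567/14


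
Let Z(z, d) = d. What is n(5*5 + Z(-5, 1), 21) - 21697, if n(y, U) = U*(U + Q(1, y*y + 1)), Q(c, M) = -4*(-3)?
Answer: -21004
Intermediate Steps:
Q(c, M) = 12
n(y, U) = U*(12 + U) (n(y, U) = U*(U + 12) = U*(12 + U))
n(5*5 + Z(-5, 1), 21) - 21697 = 21*(12 + 21) - 21697 = 21*33 - 21697 = 693 - 21697 = -21004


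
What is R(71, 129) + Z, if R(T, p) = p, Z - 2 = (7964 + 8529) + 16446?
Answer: 33070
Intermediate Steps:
Z = 32941 (Z = 2 + ((7964 + 8529) + 16446) = 2 + (16493 + 16446) = 2 + 32939 = 32941)
R(71, 129) + Z = 129 + 32941 = 33070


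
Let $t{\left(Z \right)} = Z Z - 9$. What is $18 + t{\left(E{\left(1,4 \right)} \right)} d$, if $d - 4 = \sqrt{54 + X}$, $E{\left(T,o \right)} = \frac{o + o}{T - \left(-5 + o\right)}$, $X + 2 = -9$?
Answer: $46 + 7 \sqrt{43} \approx 91.902$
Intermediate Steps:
$X = -11$ ($X = -2 - 9 = -11$)
$E{\left(T,o \right)} = \frac{2 o}{5 + T - o}$
$t{\left(Z \right)} = -9 + Z^{2}$ ($t{\left(Z \right)} = Z^{2} - 9 = -9 + Z^{2}$)
$d = 4 + \sqrt{43}$ ($d = 4 + \sqrt{54 - 11} = 4 + \sqrt{43} \approx 10.557$)
$18 + t{\left(E{\left(1,4 \right)} \right)} d = 18 + \left(-9 + \left(2 \cdot 4 \frac{1}{5 + 1 - 4}\right)^{2}\right) \left(4 + \sqrt{43}\right) = 18 + \left(-9 + \left(2 \cdot 4 \cdot \frac{1}{2}\right)^{2}\right) \left(4 + \sqrt{43}\right) = 18 + \left(-9 + 4^{2}\right) \left(4 + \sqrt{43}\right) = 18 + \left(-9 + 16\right) \left(4 + \sqrt{43}\right) = 18 + 7 \left(4 + \sqrt{43}\right) = 18 + \left(28 + 7 \sqrt{43}\right) = 46 + 7 \sqrt{43}$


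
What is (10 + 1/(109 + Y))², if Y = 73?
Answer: 3316041/33124 ≈ 100.11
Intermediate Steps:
(10 + 1/(109 + Y))² = (10 + 1/(109 + 73))² = (10 + 1/182)² = (1821/182)² = 3316041/33124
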